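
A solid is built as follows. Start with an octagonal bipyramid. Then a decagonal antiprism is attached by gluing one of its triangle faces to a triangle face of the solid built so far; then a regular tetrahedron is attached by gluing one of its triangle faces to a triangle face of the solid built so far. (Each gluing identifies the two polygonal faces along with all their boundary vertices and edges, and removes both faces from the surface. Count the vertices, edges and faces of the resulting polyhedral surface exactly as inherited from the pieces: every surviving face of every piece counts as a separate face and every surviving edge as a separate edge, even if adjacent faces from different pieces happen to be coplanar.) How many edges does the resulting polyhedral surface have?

64

An octagonal bipyramid: V=10, E=24, F=16.
Attach a decagonal antiprism (V=20, E=40, F=22) along a 3-gon: merge 3 vertices and 3 edges, delete both glued faces → V=27, E=61, F=36.
Attach a regular tetrahedron (V=4, E=6, F=4) along a 3-gon: merge 3 vertices and 3 edges, delete both glued faces → V=28, E=64, F=38.
Check: V − E + F = 28 − 64 + 38 = 2.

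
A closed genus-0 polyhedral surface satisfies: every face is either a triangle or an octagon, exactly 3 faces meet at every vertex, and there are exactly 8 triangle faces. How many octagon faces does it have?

Let x be the number of octagons; then F = 8 + x.
Edge–face incidences: 2E = 3·8 + 8·x = 24 + 8x.
Every vertex has degree 3, so 3V = 2E.
Euler: V − E + F = 2 ⇒ (2E)/3 − E + (8 + x) = 2.
Multiply by 6: 2·(2E) − 3·(2E) + 6·(8 + x) = 12, i.e. 48 + 6x − (24 + 8x) = 12.
Collecting terms: −2x + 24 = 12, so −2x = −12, so x = 6.
Then 2E = 24 + 8·6 = 72, so E = 36, V = 2E/3 = 24, F = 8 + 6 = 14.

6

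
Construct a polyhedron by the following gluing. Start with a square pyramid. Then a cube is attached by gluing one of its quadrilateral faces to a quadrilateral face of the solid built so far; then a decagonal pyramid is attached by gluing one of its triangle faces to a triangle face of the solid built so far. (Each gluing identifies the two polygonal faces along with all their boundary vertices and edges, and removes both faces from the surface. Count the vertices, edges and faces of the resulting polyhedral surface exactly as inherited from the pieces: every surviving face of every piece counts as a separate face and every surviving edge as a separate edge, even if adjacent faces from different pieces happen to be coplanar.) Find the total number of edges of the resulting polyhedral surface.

33

A square pyramid: V=5, E=8, F=5.
Attach a cube (V=8, E=12, F=6) along a 4-gon: merge 4 vertices and 4 edges, delete both glued faces → V=9, E=16, F=9.
Attach a decagonal pyramid (V=11, E=20, F=11) along a 3-gon: merge 3 vertices and 3 edges, delete both glued faces → V=17, E=33, F=18.
Check: V − E + F = 17 − 33 + 18 = 2.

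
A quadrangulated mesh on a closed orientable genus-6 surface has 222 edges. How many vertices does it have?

χ = 2 − 2·6 = -10, and every face is a square so 4F = 2E.
F = 2E/4 = 111. Then V = -10 + E − F = -10 + 222 − 111 = 101.

101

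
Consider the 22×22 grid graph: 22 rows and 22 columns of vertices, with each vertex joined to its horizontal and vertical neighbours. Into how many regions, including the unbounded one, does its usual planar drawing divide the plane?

442

The grid has V = 22·22 = 484 vertices and E = 22·21 + 22·21 = 924 edges.
F = 2 − V + E = 2 − 484 + 924 = 442.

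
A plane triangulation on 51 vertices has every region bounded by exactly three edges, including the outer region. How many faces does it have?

98

In a plane triangulation 3F = 2E and V − E + F = 2, so F = 2V − 4 = 2·51 − 4 = 98.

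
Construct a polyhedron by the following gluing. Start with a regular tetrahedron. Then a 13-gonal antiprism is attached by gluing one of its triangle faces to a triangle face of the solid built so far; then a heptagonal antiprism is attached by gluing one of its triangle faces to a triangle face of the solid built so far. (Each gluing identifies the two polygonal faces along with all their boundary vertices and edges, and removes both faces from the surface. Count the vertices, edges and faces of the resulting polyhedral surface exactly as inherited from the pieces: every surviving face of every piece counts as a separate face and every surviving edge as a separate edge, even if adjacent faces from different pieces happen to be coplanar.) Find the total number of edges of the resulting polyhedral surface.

A regular tetrahedron: V=4, E=6, F=4.
Attach a 13-gonal antiprism (V=26, E=52, F=28) along a 3-gon: merge 3 vertices and 3 edges, delete both glued faces → V=27, E=55, F=30.
Attach a heptagonal antiprism (V=14, E=28, F=16) along a 3-gon: merge 3 vertices and 3 edges, delete both glued faces → V=38, E=80, F=44.
Check: V − E + F = 38 − 80 + 44 = 2.

80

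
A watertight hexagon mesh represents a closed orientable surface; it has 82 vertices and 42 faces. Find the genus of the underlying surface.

Every face is a hexagon, so 2E = 6·42 = 252, giving E = 126.
χ = V − E + F = 82 − 126 + 42 = -2.
For a closed orientable surface χ = 2 − 2g, so g = (2 − (-2))/2 = 2.

2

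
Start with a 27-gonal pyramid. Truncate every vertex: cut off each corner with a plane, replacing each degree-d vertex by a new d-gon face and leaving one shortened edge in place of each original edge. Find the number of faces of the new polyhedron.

56

The base solid has V = 28, E = 54, F = 28.
Truncation replaces each original edge-end by a new vertex, so V′ = 2E = 108.
Each original edge survives, and each old vertex of degree d contributes d new edges; summing degrees gives Σd = 2E, so E′ = E + 2E = 3E = 162.
Each original face survives and each original vertex becomes one new face: F′ = F + V = 56.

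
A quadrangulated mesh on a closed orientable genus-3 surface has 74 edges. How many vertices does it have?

33

χ = 2 − 2·3 = -4, and every face is a square so 4F = 2E.
F = 2E/4 = 37. Then V = -4 + E − F = -4 + 74 − 37 = 33.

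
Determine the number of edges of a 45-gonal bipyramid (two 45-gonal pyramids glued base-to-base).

135

A bipyramid over an n-gon has 2n triangular faces and n + 2 vertices: V = 45 + 2 = 47, E = 3·45 = 135, F = 2·45 = 90.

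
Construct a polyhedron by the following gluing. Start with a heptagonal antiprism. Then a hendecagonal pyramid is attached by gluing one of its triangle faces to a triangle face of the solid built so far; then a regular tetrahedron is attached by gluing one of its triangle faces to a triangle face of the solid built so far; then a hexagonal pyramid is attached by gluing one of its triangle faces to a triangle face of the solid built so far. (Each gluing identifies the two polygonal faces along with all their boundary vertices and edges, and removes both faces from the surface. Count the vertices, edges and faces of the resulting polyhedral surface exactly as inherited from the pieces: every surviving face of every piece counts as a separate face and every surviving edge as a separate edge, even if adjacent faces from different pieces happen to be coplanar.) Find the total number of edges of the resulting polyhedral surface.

A heptagonal antiprism: V=14, E=28, F=16.
Attach a hendecagonal pyramid (V=12, E=22, F=12) along a 3-gon: merge 3 vertices and 3 edges, delete both glued faces → V=23, E=47, F=26.
Attach a regular tetrahedron (V=4, E=6, F=4) along a 3-gon: merge 3 vertices and 3 edges, delete both glued faces → V=24, E=50, F=28.
Attach a hexagonal pyramid (V=7, E=12, F=7) along a 3-gon: merge 3 vertices and 3 edges, delete both glued faces → V=28, E=59, F=33.
Check: V − E + F = 28 − 59 + 33 = 2.

59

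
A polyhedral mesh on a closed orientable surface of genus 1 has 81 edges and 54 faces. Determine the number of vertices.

27

For a closed orientable surface of genus 1, χ = 2 − 2·1 = 0.
V = 0 + E − F = 0 + 81 − 54 = 27.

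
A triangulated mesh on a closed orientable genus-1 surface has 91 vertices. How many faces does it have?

182

χ = 2 − 2·1 = 0, and every face is a triangle so 3F = 2E.
V − E + F = 0 with E = 3F/2 gives 91 − (3/2 − 1)·F = 0, so F = 182 and E = 273.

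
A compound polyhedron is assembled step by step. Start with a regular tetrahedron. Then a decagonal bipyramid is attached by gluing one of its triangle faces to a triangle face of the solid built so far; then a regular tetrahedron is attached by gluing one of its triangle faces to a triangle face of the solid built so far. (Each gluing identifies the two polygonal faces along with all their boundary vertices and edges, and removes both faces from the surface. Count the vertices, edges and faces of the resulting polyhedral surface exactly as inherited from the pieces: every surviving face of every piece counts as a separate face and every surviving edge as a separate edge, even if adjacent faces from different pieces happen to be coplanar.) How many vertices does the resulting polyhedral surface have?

A regular tetrahedron: V=4, E=6, F=4.
Attach a decagonal bipyramid (V=12, E=30, F=20) along a 3-gon: merge 3 vertices and 3 edges, delete both glued faces → V=13, E=33, F=22.
Attach a regular tetrahedron (V=4, E=6, F=4) along a 3-gon: merge 3 vertices and 3 edges, delete both glued faces → V=14, E=36, F=24.
Check: V − E + F = 14 − 36 + 24 = 2.

14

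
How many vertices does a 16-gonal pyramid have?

A pyramid on an n-gon base has one n-gon and n triangles: V = 16 + 1 = 17, E = 2·16 = 32, F = 16 + 1 = 17.

17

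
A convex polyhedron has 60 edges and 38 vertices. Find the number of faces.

24

Here V − E + F = 2.
F = 2 − V + E = 2 − 38 + 60 = 24.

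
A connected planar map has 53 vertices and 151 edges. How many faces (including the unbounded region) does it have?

Euler's formula for a connected plane graph: V − E + F = 2, so F = 2 − 53 + 151 = 100.

100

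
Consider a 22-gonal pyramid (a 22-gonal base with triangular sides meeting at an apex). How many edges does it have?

44

A pyramid on an n-gon base has one n-gon and n triangles: V = 22 + 1 = 23, E = 2·22 = 44, F = 22 + 1 = 23.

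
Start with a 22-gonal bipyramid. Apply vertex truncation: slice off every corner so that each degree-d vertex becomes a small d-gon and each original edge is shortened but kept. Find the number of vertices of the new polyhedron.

132

The base solid has V = 24, E = 66, F = 44.
Truncation replaces each original edge-end by a new vertex, so V′ = 2E = 132.
Each original edge survives, and each old vertex of degree d contributes d new edges; summing degrees gives Σd = 2E, so E′ = E + 2E = 3E = 198.
Each original face survives and each original vertex becomes one new face: F′ = F + V = 68.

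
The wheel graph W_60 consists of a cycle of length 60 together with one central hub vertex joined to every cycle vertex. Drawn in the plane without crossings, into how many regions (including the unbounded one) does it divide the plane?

61

W_60 has V = 60 + 1 = 61 vertices and E = 2·60 = 120 edges.
By Euler's formula F = 2 − V + E = 2 − 61 + 120 = 61.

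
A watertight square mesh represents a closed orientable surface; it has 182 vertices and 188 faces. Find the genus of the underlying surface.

Every face is a square, so 2E = 4·188 = 752, giving E = 376.
χ = V − E + F = 182 − 376 + 188 = -6.
For a closed orientable surface χ = 2 − 2g, so g = (2 − (-6))/2 = 4.

4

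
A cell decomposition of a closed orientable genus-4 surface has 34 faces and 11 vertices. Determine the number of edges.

For a closed orientable surface of genus 4, χ = 2 − 2·4 = -6.
E = V + F − (-6) = 11 + 34 − (-6) = 51.

51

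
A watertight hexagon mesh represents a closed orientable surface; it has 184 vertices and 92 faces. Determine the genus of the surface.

Every face is a hexagon, so 2E = 6·92 = 552, giving E = 276.
χ = V − E + F = 184 − 276 + 92 = 0.
For a closed orientable surface χ = 2 − 2g, so g = (2 − (0))/2 = 1.

1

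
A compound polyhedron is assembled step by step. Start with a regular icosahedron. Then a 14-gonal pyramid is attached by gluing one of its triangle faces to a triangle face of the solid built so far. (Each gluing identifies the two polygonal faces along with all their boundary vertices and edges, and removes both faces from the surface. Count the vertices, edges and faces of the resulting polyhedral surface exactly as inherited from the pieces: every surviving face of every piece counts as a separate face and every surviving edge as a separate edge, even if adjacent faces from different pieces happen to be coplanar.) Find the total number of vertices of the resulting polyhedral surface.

A regular icosahedron: V=12, E=30, F=20.
Attach a 14-gonal pyramid (V=15, E=28, F=15) along a 3-gon: merge 3 vertices and 3 edges, delete both glued faces → V=24, E=55, F=33.
Check: V − E + F = 24 − 55 + 33 = 2.

24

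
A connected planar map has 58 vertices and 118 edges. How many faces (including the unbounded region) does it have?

62

Euler's formula for a connected plane graph: V − E + F = 2, so F = 2 − 58 + 118 = 62.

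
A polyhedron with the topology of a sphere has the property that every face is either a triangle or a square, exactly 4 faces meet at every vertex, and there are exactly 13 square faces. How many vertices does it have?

19

Let x be the number of triangles; then F = 13 + x.
Edge–face incidences: 2E = 4·13 + 3·x = 52 + 3x.
Every vertex has degree 4, so 4V = 2E.
Euler: V − E + F = 2 ⇒ (2E)/4 − E + (13 + x) = 2.
Multiply by 8: 2·(2E) − 4·(2E) + 8·(13 + x) = 16, i.e. 104 + 8x − 2·(52 + 3x) = 16.
Collecting terms: 2x = 16, so x = 8.
Then 2E = 52 + 3·8 = 76, so E = 38, V = 2E/4 = 19, F = 13 + 8 = 21.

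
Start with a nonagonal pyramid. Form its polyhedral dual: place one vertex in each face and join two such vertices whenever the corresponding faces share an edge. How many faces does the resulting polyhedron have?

The base solid has V = 10, E = 18, F = 10.
The dual swaps V and F and preserves E: V′ = F = 10, E′ = E = 18, F′ = V = 10.

10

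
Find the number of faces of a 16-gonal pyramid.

A pyramid on an n-gon base has one n-gon and n triangles: V = 16 + 1 = 17, E = 2·16 = 32, F = 16 + 1 = 17.

17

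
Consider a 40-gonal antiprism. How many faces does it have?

82

An antiprism on an n-gon has two n-gon caps and 2n triangles: V = 2·40 = 80, E = 4·40 = 160, F = 2·40 + 2 = 82.
Check: V − E + F = 80 − 160 + 82 = 2.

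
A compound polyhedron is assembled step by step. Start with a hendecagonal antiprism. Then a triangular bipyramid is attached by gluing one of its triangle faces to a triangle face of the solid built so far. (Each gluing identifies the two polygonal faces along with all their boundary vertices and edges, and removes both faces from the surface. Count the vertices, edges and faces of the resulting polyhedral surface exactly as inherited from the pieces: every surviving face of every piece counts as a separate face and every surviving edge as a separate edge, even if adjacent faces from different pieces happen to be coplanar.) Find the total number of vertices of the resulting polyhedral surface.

24

A hendecagonal antiprism: V=22, E=44, F=24.
Attach a triangular bipyramid (V=5, E=9, F=6) along a 3-gon: merge 3 vertices and 3 edges, delete both glued faces → V=24, E=50, F=28.
Check: V − E + F = 24 − 50 + 28 = 2.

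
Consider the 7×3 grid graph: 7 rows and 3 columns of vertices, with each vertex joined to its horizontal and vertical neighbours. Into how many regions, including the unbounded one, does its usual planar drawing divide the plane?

The grid has V = 7·3 = 21 vertices and E = 7·2 + 3·6 = 32 edges.
F = 2 − V + E = 2 − 21 + 32 = 13.

13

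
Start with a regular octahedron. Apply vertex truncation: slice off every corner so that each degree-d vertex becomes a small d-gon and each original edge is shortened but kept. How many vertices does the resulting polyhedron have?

24

The base solid has V = 6, E = 12, F = 8.
Truncation replaces each original edge-end by a new vertex, so V′ = 2E = 24.
Each original edge survives, and each old vertex of degree d contributes d new edges; summing degrees gives Σd = 2E, so E′ = E + 2E = 3E = 36.
Each original face survives and each original vertex becomes one new face: F′ = F + V = 14.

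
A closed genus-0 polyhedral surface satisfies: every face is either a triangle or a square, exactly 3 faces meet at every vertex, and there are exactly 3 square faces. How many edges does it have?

9

Let x be the number of triangles; then F = 3 + x.
Edge–face incidences: 2E = 4·3 + 3·x = 12 + 3x.
Every vertex has degree 3, so 3V = 2E.
Euler: V − E + F = 2 ⇒ (2E)/3 − E + (3 + x) = 2.
Multiply by 6: 2·(2E) − 3·(2E) + 6·(3 + x) = 12, i.e. 18 + 6x − (12 + 3x) = 12.
Collecting terms: 3x + 6 = 12, so 3x = 6, so x = 2.
Then 2E = 12 + 3·2 = 18, so E = 9, V = 2E/3 = 6, F = 3 + 2 = 5.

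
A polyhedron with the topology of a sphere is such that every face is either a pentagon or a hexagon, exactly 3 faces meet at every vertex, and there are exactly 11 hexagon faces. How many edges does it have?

63

Let x be the number of pentagons; then F = 11 + x.
Edge–face incidences: 2E = 6·11 + 5·x = 66 + 5x.
Every vertex has degree 3, so 3V = 2E.
Euler: V − E + F = 2 ⇒ (2E)/3 − E + (11 + x) = 2.
Multiply by 6: 2·(2E) − 3·(2E) + 6·(11 + x) = 12, i.e. 66 + 6x − (66 + 5x) = 12.
Collecting terms: x = 12.
Then 2E = 66 + 5·12 = 126, so E = 63, V = 2E/3 = 42, F = 11 + 12 = 23.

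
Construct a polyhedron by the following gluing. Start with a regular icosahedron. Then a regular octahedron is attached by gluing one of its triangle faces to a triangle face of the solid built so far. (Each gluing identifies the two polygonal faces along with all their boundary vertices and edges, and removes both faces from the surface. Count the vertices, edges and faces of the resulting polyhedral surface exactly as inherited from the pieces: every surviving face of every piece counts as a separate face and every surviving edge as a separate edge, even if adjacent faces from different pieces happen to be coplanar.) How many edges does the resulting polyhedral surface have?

39

A regular icosahedron: V=12, E=30, F=20.
Attach a regular octahedron (V=6, E=12, F=8) along a 3-gon: merge 3 vertices and 3 edges, delete both glued faces → V=15, E=39, F=26.
Check: V − E + F = 15 − 39 + 26 = 2.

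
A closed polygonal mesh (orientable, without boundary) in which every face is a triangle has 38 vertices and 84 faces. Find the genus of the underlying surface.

3

Every face is a triangle, so 2E = 3·84 = 252, giving E = 126.
χ = V − E + F = 38 − 126 + 84 = -4.
For a closed orientable surface χ = 2 − 2g, so g = (2 − (-4))/2 = 3.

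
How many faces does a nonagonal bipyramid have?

18

A bipyramid over an n-gon has 2n triangular faces and n + 2 vertices: V = 9 + 2 = 11, E = 3·9 = 27, F = 2·9 = 18.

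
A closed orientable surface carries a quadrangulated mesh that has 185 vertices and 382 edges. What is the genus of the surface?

Every face is a square and each edge borders two faces, so 4F = 2·382, giving F = 191.
χ = V − E + F = 185 − 382 + 191 = -6.
For a closed orientable surface χ = 2 − 2g, so g = (2 − (-6))/2 = 4.

4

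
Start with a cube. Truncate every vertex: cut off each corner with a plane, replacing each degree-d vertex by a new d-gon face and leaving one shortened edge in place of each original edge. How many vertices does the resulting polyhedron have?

The base solid has V = 8, E = 12, F = 6.
Truncation replaces each original edge-end by a new vertex, so V′ = 2E = 24.
Each original edge survives, and each old vertex of degree d contributes d new edges; summing degrees gives Σd = 2E, so E′ = E + 2E = 3E = 36.
Each original face survives and each original vertex becomes one new face: F′ = F + V = 14.

24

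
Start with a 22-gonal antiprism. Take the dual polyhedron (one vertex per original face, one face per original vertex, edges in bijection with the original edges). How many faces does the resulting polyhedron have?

44

The base solid has V = 44, E = 88, F = 46.
The dual swaps V and F and preserves E: V′ = F = 46, E′ = E = 88, F′ = V = 44.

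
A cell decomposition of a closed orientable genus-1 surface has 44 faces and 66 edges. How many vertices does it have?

22

For a closed orientable surface of genus 1, χ = 2 − 2·1 = 0.
V = 0 + E − F = 0 + 66 − 44 = 22.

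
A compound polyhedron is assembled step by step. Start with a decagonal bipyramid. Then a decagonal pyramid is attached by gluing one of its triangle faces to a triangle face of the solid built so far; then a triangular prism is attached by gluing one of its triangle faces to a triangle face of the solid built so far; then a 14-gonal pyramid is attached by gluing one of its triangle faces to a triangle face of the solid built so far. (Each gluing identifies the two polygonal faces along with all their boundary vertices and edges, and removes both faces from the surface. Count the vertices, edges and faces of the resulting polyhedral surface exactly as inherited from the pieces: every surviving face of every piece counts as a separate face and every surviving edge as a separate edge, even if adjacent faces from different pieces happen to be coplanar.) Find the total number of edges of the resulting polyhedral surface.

78

A decagonal bipyramid: V=12, E=30, F=20.
Attach a decagonal pyramid (V=11, E=20, F=11) along a 3-gon: merge 3 vertices and 3 edges, delete both glued faces → V=20, E=47, F=29.
Attach a triangular prism (V=6, E=9, F=5) along a 3-gon: merge 3 vertices and 3 edges, delete both glued faces → V=23, E=53, F=32.
Attach a 14-gonal pyramid (V=15, E=28, F=15) along a 3-gon: merge 3 vertices and 3 edges, delete both glued faces → V=35, E=78, F=45.
Check: V − E + F = 35 − 78 + 45 = 2.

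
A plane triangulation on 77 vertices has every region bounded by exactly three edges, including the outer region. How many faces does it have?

In a plane triangulation 3F = 2E and V − E + F = 2, so F = 2V − 4 = 2·77 − 4 = 150.

150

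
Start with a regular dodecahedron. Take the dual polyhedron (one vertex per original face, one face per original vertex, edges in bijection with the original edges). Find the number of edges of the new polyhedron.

The base solid has V = 20, E = 30, F = 12.
The dual swaps V and F and preserves E: V′ = F = 12, E′ = E = 30, F′ = V = 20.

30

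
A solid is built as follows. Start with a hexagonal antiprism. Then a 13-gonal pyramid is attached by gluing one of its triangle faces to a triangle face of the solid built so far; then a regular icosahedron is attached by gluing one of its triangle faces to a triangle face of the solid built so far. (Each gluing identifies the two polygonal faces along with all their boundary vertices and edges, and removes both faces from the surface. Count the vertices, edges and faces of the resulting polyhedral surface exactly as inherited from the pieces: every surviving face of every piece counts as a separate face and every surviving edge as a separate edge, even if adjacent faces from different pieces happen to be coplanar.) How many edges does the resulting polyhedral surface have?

A hexagonal antiprism: V=12, E=24, F=14.
Attach a 13-gonal pyramid (V=14, E=26, F=14) along a 3-gon: merge 3 vertices and 3 edges, delete both glued faces → V=23, E=47, F=26.
Attach a regular icosahedron (V=12, E=30, F=20) along a 3-gon: merge 3 vertices and 3 edges, delete both glued faces → V=32, E=74, F=44.
Check: V − E + F = 32 − 74 + 44 = 2.

74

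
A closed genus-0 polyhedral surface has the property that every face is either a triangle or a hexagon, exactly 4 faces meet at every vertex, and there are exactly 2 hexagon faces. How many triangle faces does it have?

12

Let x be the number of triangles; then F = 2 + x.
Edge–face incidences: 2E = 6·2 + 3·x = 12 + 3x.
Every vertex has degree 4, so 4V = 2E.
Euler: V − E + F = 2 ⇒ (2E)/4 − E + (2 + x) = 2.
Multiply by 8: 2·(2E) − 4·(2E) + 8·(2 + x) = 16, i.e. 16 + 8x − 2·(12 + 3x) = 16.
Collecting terms: 2x − 8 = 16, so 2x = 24, so x = 12.
Then 2E = 12 + 3·12 = 48, so E = 24, V = 2E/4 = 12, F = 2 + 12 = 14.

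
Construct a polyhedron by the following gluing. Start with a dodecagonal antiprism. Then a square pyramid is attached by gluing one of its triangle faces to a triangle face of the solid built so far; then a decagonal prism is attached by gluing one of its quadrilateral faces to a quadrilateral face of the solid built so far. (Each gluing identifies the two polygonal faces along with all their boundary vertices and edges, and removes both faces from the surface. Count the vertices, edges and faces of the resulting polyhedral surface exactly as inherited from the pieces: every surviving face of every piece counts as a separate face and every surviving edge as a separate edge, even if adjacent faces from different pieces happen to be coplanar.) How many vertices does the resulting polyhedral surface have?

A dodecagonal antiprism: V=24, E=48, F=26.
Attach a square pyramid (V=5, E=8, F=5) along a 3-gon: merge 3 vertices and 3 edges, delete both glued faces → V=26, E=53, F=29.
Attach a decagonal prism (V=20, E=30, F=12) along a 4-gon: merge 4 vertices and 4 edges, delete both glued faces → V=42, E=79, F=39.
Check: V − E + F = 42 − 79 + 39 = 2.

42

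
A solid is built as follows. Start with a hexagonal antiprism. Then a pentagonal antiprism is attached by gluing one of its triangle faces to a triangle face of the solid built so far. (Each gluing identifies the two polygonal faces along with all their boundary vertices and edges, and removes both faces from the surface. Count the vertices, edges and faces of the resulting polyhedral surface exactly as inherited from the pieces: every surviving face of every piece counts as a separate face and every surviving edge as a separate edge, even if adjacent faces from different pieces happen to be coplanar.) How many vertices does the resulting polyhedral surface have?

A hexagonal antiprism: V=12, E=24, F=14.
Attach a pentagonal antiprism (V=10, E=20, F=12) along a 3-gon: merge 3 vertices and 3 edges, delete both glued faces → V=19, E=41, F=24.
Check: V − E + F = 19 − 41 + 24 = 2.

19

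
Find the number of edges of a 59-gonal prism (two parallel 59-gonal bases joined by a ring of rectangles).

A prism on an n-gon has two n-gon bases and n rectangular sides: V = 2·59 = 118, E = 3·59 = 177, F = 59 + 2 = 61.

177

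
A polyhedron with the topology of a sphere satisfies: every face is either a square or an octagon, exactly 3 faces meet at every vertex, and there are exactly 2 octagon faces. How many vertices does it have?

Let x be the number of squares; then F = 2 + x.
Edge–face incidences: 2E = 8·2 + 4·x = 16 + 4x.
Every vertex has degree 3, so 3V = 2E.
Euler: V − E + F = 2 ⇒ (2E)/3 − E + (2 + x) = 2.
Multiply by 6: 2·(2E) − 3·(2E) + 6·(2 + x) = 12, i.e. 12 + 6x − (16 + 4x) = 12.
Collecting terms: 2x − 4 = 12, so 2x = 16, so x = 8.
Then 2E = 16 + 4·8 = 48, so E = 24, V = 2E/3 = 16, F = 2 + 8 = 10.

16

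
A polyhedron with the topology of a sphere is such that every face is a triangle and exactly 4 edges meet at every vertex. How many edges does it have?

Each face has 3 edges and each edge borders two faces, so 2E = 3F.
Each vertex has degree 4, so 4V = 2E and hence V = 3F/4.
Euler: V − E + F = 2 ⇒ (3F/4) − (3F/2) + F = 2.
Multiply by 8: (6 − 12 + 8)F = 16, i.e. 2F = 16.
So F = 8, E = 3·8/2 = 12, V = 3·8/4 = 6.

12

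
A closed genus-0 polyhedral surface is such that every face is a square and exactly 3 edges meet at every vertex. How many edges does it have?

12

Each face has 4 edges and each edge borders two faces, so 2E = 4F.
Each vertex has degree 3, so 3V = 2E and hence V = 4F/3.
Euler: V − E + F = 2 ⇒ (4F/3) − (4F/2) + F = 2.
Multiply by 6: (8 − 12 + 6)F = 12, i.e. 2F = 12.
So F = 6, E = 4·6/2 = 12, V = 4·6/3 = 8.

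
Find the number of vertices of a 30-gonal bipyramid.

A bipyramid over an n-gon has 2n triangular faces and n + 2 vertices: V = 30 + 2 = 32, E = 3·30 = 90, F = 2·30 = 60.

32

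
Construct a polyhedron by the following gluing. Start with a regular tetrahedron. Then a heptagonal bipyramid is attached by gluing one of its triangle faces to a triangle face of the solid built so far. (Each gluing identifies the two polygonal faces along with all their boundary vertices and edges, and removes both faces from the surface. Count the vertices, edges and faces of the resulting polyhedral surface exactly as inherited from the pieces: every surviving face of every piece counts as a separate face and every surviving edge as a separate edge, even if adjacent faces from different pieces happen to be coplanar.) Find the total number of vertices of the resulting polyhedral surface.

A regular tetrahedron: V=4, E=6, F=4.
Attach a heptagonal bipyramid (V=9, E=21, F=14) along a 3-gon: merge 3 vertices and 3 edges, delete both glued faces → V=10, E=24, F=16.
Check: V − E + F = 10 − 24 + 16 = 2.

10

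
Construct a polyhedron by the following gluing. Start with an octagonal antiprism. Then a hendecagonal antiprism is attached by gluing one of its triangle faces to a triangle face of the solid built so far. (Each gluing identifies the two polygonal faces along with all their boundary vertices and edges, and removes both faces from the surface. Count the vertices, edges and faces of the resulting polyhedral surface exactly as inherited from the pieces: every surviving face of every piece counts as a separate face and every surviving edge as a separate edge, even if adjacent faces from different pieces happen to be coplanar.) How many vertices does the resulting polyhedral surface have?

35

An octagonal antiprism: V=16, E=32, F=18.
Attach a hendecagonal antiprism (V=22, E=44, F=24) along a 3-gon: merge 3 vertices and 3 edges, delete both glued faces → V=35, E=73, F=40.
Check: V − E + F = 35 − 73 + 40 = 2.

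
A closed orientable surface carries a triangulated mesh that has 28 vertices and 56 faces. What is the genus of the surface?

1

Every face is a triangle, so 2E = 3·56 = 168, giving E = 84.
χ = V − E + F = 28 − 84 + 56 = 0.
For a closed orientable surface χ = 2 − 2g, so g = (2 − (0))/2 = 1.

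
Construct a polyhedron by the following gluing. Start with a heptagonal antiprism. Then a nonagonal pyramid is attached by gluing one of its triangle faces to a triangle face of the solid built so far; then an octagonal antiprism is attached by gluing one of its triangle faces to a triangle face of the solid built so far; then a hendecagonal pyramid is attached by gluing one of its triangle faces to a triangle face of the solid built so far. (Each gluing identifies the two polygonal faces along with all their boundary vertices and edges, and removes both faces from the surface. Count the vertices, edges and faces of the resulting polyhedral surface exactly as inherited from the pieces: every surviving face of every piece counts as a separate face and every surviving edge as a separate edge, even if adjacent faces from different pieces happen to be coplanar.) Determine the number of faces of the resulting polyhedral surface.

A heptagonal antiprism: V=14, E=28, F=16.
Attach a nonagonal pyramid (V=10, E=18, F=10) along a 3-gon: merge 3 vertices and 3 edges, delete both glued faces → V=21, E=43, F=24.
Attach an octagonal antiprism (V=16, E=32, F=18) along a 3-gon: merge 3 vertices and 3 edges, delete both glued faces → V=34, E=72, F=40.
Attach a hendecagonal pyramid (V=12, E=22, F=12) along a 3-gon: merge 3 vertices and 3 edges, delete both glued faces → V=43, E=91, F=50.
Check: V − E + F = 43 − 91 + 50 = 2.

50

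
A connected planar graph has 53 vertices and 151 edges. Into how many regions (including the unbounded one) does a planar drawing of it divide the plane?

Euler's formula for a connected plane graph: V − E + F = 2, so F = 2 − 53 + 151 = 100.

100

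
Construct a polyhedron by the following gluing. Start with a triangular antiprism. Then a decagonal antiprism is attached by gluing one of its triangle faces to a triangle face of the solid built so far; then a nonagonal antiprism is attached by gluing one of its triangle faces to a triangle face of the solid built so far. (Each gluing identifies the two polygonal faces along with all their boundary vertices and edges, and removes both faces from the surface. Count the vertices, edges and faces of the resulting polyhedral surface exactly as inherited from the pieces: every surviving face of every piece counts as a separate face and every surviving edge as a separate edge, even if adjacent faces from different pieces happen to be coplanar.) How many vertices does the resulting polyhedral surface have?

A triangular antiprism: V=6, E=12, F=8.
Attach a decagonal antiprism (V=20, E=40, F=22) along a 3-gon: merge 3 vertices and 3 edges, delete both glued faces → V=23, E=49, F=28.
Attach a nonagonal antiprism (V=18, E=36, F=20) along a 3-gon: merge 3 vertices and 3 edges, delete both glued faces → V=38, E=82, F=46.
Check: V − E + F = 38 − 82 + 46 = 2.

38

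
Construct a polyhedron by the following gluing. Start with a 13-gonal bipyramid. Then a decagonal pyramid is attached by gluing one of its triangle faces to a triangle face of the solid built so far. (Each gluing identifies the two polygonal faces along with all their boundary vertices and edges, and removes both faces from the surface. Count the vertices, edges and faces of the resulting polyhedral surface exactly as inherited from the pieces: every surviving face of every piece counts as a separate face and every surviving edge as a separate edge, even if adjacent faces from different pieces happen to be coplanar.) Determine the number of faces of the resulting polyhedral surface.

A 13-gonal bipyramid: V=15, E=39, F=26.
Attach a decagonal pyramid (V=11, E=20, F=11) along a 3-gon: merge 3 vertices and 3 edges, delete both glued faces → V=23, E=56, F=35.
Check: V − E + F = 23 − 56 + 35 = 2.

35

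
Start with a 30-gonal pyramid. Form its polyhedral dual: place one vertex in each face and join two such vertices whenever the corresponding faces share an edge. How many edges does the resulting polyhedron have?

60

The base solid has V = 31, E = 60, F = 31.
The dual swaps V and F and preserves E: V′ = F = 31, E′ = E = 60, F′ = V = 31.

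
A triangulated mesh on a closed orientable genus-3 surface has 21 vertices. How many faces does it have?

χ = 2 − 2·3 = -4, and every face is a triangle so 3F = 2E.
V − E + F = -4 with E = 3F/2 gives 21 − (3/2 − 1)·F = -4, so F = 50 and E = 75.

50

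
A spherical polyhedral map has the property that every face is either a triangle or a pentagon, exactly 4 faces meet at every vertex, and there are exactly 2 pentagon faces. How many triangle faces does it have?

10

Let x be the number of triangles; then F = 2 + x.
Edge–face incidences: 2E = 5·2 + 3·x = 10 + 3x.
Every vertex has degree 4, so 4V = 2E.
Euler: V − E + F = 2 ⇒ (2E)/4 − E + (2 + x) = 2.
Multiply by 8: 2·(2E) − 4·(2E) + 8·(2 + x) = 16, i.e. 16 + 8x − 2·(10 + 3x) = 16.
Collecting terms: 2x − 4 = 16, so 2x = 20, so x = 10.
Then 2E = 10 + 3·10 = 40, so E = 20, V = 2E/4 = 10, F = 2 + 10 = 12.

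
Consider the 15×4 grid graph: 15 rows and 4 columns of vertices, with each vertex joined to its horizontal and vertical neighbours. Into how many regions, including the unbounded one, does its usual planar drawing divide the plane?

43

The grid has V = 15·4 = 60 vertices and E = 15·3 + 4·14 = 101 edges.
F = 2 − V + E = 2 − 60 + 101 = 43.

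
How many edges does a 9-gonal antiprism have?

36

An antiprism on an n-gon has two n-gon caps and 2n triangles: V = 2·9 = 18, E = 4·9 = 36, F = 2·9 + 2 = 20.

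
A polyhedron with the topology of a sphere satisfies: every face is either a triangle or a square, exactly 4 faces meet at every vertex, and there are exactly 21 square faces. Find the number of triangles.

Let x be the number of triangles; then F = 21 + x.
Edge–face incidences: 2E = 4·21 + 3·x = 84 + 3x.
Every vertex has degree 4, so 4V = 2E.
Euler: V − E + F = 2 ⇒ (2E)/4 − E + (21 + x) = 2.
Multiply by 8: 2·(2E) − 4·(2E) + 8·(21 + x) = 16, i.e. 168 + 8x − 2·(84 + 3x) = 16.
Collecting terms: 2x = 16, so x = 8.
Then 2E = 84 + 3·8 = 108, so E = 54, V = 2E/4 = 27, F = 21 + 8 = 29.

8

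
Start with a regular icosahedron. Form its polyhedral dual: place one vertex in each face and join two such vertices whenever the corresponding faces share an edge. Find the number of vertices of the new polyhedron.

The base solid has V = 12, E = 30, F = 20.
The dual swaps V and F and preserves E: V′ = F = 20, E′ = E = 30, F′ = V = 12.

20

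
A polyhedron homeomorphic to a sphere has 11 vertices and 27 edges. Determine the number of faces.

18

Here V − E + F = 2.
F = 2 − V + E = 2 − 11 + 27 = 18.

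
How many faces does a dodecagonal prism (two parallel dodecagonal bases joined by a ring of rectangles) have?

14

A prism on an n-gon has two n-gon bases and n rectangular sides: V = 2·12 = 24, E = 3·12 = 36, F = 12 + 2 = 14.
Check: V − E + F = 24 − 36 + 14 = 2.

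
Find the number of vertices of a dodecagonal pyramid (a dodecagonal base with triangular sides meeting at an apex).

13

A pyramid on an n-gon base has one n-gon and n triangles: V = 12 + 1 = 13, E = 2·12 = 24, F = 12 + 1 = 13.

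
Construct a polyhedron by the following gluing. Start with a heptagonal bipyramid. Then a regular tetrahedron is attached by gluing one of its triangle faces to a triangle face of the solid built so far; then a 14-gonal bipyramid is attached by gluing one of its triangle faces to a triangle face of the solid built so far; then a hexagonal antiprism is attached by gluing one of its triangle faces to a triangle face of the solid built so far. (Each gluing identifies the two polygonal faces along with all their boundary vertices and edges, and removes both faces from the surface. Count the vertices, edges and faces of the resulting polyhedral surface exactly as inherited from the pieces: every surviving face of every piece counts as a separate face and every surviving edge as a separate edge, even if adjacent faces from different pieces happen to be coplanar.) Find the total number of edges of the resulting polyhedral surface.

84

A heptagonal bipyramid: V=9, E=21, F=14.
Attach a regular tetrahedron (V=4, E=6, F=4) along a 3-gon: merge 3 vertices and 3 edges, delete both glued faces → V=10, E=24, F=16.
Attach a 14-gonal bipyramid (V=16, E=42, F=28) along a 3-gon: merge 3 vertices and 3 edges, delete both glued faces → V=23, E=63, F=42.
Attach a hexagonal antiprism (V=12, E=24, F=14) along a 3-gon: merge 3 vertices and 3 edges, delete both glued faces → V=32, E=84, F=54.
Check: V − E + F = 32 − 84 + 54 = 2.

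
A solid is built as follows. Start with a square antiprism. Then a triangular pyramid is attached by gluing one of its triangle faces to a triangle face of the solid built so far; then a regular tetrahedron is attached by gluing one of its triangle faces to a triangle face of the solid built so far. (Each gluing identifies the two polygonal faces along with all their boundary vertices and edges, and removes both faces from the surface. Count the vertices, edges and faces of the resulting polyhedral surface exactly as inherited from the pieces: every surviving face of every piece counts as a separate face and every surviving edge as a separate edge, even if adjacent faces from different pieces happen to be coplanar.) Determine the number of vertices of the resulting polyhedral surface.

A square antiprism: V=8, E=16, F=10.
Attach a triangular pyramid (V=4, E=6, F=4) along a 3-gon: merge 3 vertices and 3 edges, delete both glued faces → V=9, E=19, F=12.
Attach a regular tetrahedron (V=4, E=6, F=4) along a 3-gon: merge 3 vertices and 3 edges, delete both glued faces → V=10, E=22, F=14.
Check: V − E + F = 10 − 22 + 14 = 2.

10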